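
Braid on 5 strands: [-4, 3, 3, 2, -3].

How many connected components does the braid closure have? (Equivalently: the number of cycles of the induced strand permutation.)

Track the strand permutation on 5 strands, starting from identity.
  step 1: s4^-1 swaps positions 4,5 -> [1 2 3 5 4]
  step 2: s3 swaps positions 3,4 -> [1 2 5 3 4]
  step 3: s3 swaps positions 3,4 -> [1 2 3 5 4]
  step 4: s2 swaps positions 2,3 -> [1 3 2 5 4]
  step 5: s3^-1 swaps positions 3,4 -> [1 3 5 2 4]
Final permutation (position -> original strand): [1 3 5 2 4]
Closure components = cycle count of this permutation = 2.

Answer: 2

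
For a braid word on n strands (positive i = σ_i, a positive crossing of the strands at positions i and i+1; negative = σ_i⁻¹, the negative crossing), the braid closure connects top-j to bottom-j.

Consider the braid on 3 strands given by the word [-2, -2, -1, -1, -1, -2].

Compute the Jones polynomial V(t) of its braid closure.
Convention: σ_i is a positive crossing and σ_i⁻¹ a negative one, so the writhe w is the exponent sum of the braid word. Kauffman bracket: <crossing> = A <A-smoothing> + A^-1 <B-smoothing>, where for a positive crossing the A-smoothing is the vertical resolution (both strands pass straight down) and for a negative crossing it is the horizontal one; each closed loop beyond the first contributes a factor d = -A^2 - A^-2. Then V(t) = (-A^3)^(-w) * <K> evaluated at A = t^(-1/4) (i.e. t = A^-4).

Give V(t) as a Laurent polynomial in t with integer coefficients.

t^-2 + 2*t^-4 - 2*t^-5 + t^-6 - 2*t^-7 + t^-8

Derivation:
Braid: s2^-1 s2^-1 s1^-1 s1^-1 s1^-1 s2^-1 on 3 strands, 6 crossings.
Writhe w = (#positive) - (#negative) = 0 - 6 = -6.
Enumerate smoothing states for the bracket polynomial. There are 2^6 = 64 states.
For each crossing: s=0 is the vertical smoothing, s=1 horizontal. Crossing k contributes A^(sign_k * (1 - 2*s_k)); loop factor d = -A^2 - A^-2.
Tabulate the states by total A-exponent and number of loops L (A-exp: L × count):
  A^6: L=5 ×1
  A^4: L=4 ×6
  A^2: L=3 ×15
  A^0: L=2 ×18, L=4 ×2
  A^-2: L=1 ×9, L=3 ×6
  A^-4: L=2 ×6
  A^-6: L=3 ×1
Each group contributes A^e * Σ count * d^(L-1):
Powers of d = -A^2 - A^-2: d^2 = A^4 + 2 + A^-4; d^3 = -A^6 - 3*A^2 - 3*A^-2 - A^-6; d^4 = A^8 + 4*A^4 + 6 + 4*A^-4 + A^-8.
  A^6 * (d^4) = A^14 + 4*A^10 + 6*A^6 + 4*A^2 + A^-2
  A^4 * (6*d^3) = -6*A^10 - 18*A^6 - 18*A^2 - 6*A^-2
  A^2 * (15*d^2) = 15*A^6 + 30*A^2 + 15*A^-2
  A^0 * (18*d + 2*d^3) = -2*A^6 - 24*A^2 - 24*A^-2 - 2*A^-6
  A^-2 * (9 + 6*d^2) = 6*A^2 + 21*A^-2 + 6*A^-6
  A^-4 * (6*d) = -6*A^-2 - 6*A^-6
  A^-6 * (d^2) = A^-2 + 2*A^-6 + A^-10
Summing the groups: <K> = A^14 - 2*A^10 + A^6 - 2*A^2 + 2*A^-2 + A^-10
Normalise by the writhe: (-A^3)^(-w) = (-A^3)^(6) = A^18, so f(A) = A^18 * <K> = A^32 - 2*A^28 + A^24 - 2*A^20 + 2*A^16 + A^8.
Substitute A = t^(-1/4), i.e. A^e → t^(-e/4): V(t) = t^-2 + 2*t^-4 - 2*t^-5 + t^-6 - 2*t^-7 + t^-8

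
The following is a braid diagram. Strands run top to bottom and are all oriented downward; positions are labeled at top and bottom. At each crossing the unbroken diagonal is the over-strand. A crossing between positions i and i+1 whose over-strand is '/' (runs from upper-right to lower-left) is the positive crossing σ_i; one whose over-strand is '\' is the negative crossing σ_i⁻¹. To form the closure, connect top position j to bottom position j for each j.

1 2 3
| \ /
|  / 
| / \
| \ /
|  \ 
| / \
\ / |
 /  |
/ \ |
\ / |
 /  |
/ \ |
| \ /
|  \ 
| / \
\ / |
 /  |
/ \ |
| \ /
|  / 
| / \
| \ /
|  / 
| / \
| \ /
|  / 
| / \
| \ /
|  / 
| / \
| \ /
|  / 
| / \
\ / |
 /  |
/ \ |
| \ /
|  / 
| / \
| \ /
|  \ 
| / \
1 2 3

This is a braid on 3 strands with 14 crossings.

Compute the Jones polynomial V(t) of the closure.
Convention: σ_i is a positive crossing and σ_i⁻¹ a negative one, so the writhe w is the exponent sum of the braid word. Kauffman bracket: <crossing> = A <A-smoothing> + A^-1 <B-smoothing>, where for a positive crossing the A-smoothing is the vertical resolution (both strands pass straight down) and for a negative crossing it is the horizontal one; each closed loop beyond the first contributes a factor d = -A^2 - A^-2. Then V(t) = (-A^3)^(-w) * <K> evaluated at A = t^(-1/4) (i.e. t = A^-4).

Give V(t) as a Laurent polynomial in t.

-t^12 + 2*t^11 - 4*t^10 + 5*t^9 - 5*t^8 + 5*t^7 - 4*t^6 + 3*t^5 - t^4 + t^3

Derivation:
Reading the diagram top to bottom ('/'-over between positions i,i+1 = s_i, '\'-over = s_i^-1): braid word = s2 s2^-1 s1 s1 s2^-1 s1 s2 s2 s2 s2 s2 s1 s2 s2^-1.
The presented braid s2 s2^-1 s1 s1 s2^-1 s1 s2 s2 s2 s2 s2 s1 s2 s2^-1 on 3 strands reduces by inverse Markov moves (closure unchanged at each step):
  Deconjugate: the word is γ·β·γ⁻¹ with γ = s2 s2^-1 (prefix) and γ⁻¹ = s2 s2^-1 (suffix); strip both.
Reduced to β = s1 s1 s2^-1 s1 s2 s2 s2 s2 s2 s1 on 3 strands, 10 crossings.
Compute on β:
Braid: s1 s1 s2^-1 s1 s2 s2 s2 s2 s2 s1 on 3 strands, 10 crossings.
Writhe w = (#positive) - (#negative) = 9 - 1 = 8.
State-sum expansion of <K>. There are 2^10 = 1024 states.
For each crossing: s=0 is the vertical smoothing, s=1 horizontal. Crossing k contributes A^(sign_k * (1 - 2*s_k)); loop factor d = -A^2 - A^-2.
Tabulate the states by total A-exponent and number of loops L (A-exp: L × count):
  A^10: L=2 ×1
  A^8: L=1 ×4, L=3 ×6
  A^6: L=2 ×35, L=4 ×10
  A^4: L=1 ×35, L=3 ×75, L=5 ×10
  A^2: L=2 ×115, L=4 ×90, L=6 ×5
  A^0: L=3 ×185, L=5 ×66, L=7 ×1
  A^-2: L=4 ×180, L=6 ×30
  A^-4: L=5 ×112, L=7 ×8
  A^-6: L=6 ×44, L=8 ×1
  A^-8: L=7 ×10
  A^-10: L=8 ×1
Each group contributes A^e * Σ count * d^(L-1):
Powers of d = -A^2 - A^-2: d^2 = A^4 + 2 + A^-4; d^3 = -A^6 - 3*A^2 - 3*A^-2 - A^-6; d^4 = A^8 + 4*A^4 + 6 + 4*A^-4 + A^-8; d^5 = -A^10 - 5*A^6 - 10*A^2 - 10*A^-2 - 5*A^-6 - A^-10; d^6 = A^12 + 6*A^8 + 15*A^4 + 20 + 15*A^-4 + 6*A^-8 + A^-12; d^7 = -A^14 - 7*A^10 - 21*A^6 - 35*A^2 - 35*A^-2 - 21*A^-6 - 7*A^-10 - A^-14.
  A^10 * (d) = -A^12 - A^8
  A^8 * (4 + 6*d^2) = 6*A^12 + 16*A^8 + 6*A^4
  A^6 * (35*d + 10*d^3) = -10*A^12 - 65*A^8 - 65*A^4 - 10
  A^4 * (35 + 75*d^2 + 10*d^4) = 10*A^12 + 115*A^8 + 245*A^4 + 115 + 10*A^-4
  A^2 * (115*d + 90*d^3 + 5*d^5) = -5*A^12 - 115*A^8 - 435*A^4 - 435 - 115*A^-4 - 5*A^-8
  A^0 * (185*d^2 + 66*d^4 + d^6) = A^12 + 72*A^8 + 464*A^4 + 786 + 464*A^-4 + 72*A^-8 + A^-12
  A^-2 * (180*d^3 + 30*d^5) = -30*A^8 - 330*A^4 - 840 - 840*A^-4 - 330*A^-8 - 30*A^-12
  A^-4 * (112*d^4 + 8*d^6) = 8*A^8 + 160*A^4 + 568 + 832*A^-4 + 568*A^-8 + 160*A^-12 + 8*A^-16
  A^-6 * (44*d^5 + d^7) = -A^8 - 51*A^4 - 241 - 475*A^-4 - 475*A^-8 - 241*A^-12 - 51*A^-16 - A^-20
  A^-8 * (10*d^6) = 10*A^4 + 60 + 150*A^-4 + 200*A^-8 + 150*A^-12 + 60*A^-16 + 10*A^-20
  A^-10 * (d^7) = -A^4 - 7 - 21*A^-4 - 35*A^-8 - 35*A^-12 - 21*A^-16 - 7*A^-20 - A^-24
Summing the groups: <K> = A^12 - A^8 + 3*A^4 - 4 + 5*A^-4 - 5*A^-8 + 5*A^-12 - 4*A^-16 + 2*A^-20 - A^-24
Normalise by the writhe: (-A^3)^(-w) = (-A^3)^(-8) = A^-24, so f(A) = A^-24 * <K> = A^-12 - A^-16 + 3*A^-20 - 4*A^-24 + 5*A^-28 - 5*A^-32 + 5*A^-36 - 4*A^-40 + 2*A^-44 - A^-48.
Substitute A = t^(-1/4), i.e. A^e → t^(-e/4): V(t) = -t^12 + 2*t^11 - 4*t^10 + 5*t^9 - 5*t^8 + 5*t^7 - 4*t^6 + 3*t^5 - t^4 + t^3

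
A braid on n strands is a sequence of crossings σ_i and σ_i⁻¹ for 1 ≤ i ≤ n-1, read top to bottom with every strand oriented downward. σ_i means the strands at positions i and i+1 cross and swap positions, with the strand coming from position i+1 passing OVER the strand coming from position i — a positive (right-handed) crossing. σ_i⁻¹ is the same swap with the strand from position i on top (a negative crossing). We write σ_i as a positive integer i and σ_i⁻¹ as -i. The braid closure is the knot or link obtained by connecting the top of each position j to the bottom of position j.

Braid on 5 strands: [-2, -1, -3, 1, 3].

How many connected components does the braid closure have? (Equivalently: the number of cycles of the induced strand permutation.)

Track the strand permutation on 5 strands, starting from identity.
  step 1: s2^-1 swaps positions 2,3 -> [1 3 2 4 5]
  step 2: s1^-1 swaps positions 1,2 -> [3 1 2 4 5]
  step 3: s3^-1 swaps positions 3,4 -> [3 1 4 2 5]
  step 4: s1 swaps positions 1,2 -> [1 3 4 2 5]
  step 5: s3 swaps positions 3,4 -> [1 3 2 4 5]
Final permutation (position -> original strand): [1 3 2 4 5]
Closure components = cycle count of this permutation = 4.

Answer: 4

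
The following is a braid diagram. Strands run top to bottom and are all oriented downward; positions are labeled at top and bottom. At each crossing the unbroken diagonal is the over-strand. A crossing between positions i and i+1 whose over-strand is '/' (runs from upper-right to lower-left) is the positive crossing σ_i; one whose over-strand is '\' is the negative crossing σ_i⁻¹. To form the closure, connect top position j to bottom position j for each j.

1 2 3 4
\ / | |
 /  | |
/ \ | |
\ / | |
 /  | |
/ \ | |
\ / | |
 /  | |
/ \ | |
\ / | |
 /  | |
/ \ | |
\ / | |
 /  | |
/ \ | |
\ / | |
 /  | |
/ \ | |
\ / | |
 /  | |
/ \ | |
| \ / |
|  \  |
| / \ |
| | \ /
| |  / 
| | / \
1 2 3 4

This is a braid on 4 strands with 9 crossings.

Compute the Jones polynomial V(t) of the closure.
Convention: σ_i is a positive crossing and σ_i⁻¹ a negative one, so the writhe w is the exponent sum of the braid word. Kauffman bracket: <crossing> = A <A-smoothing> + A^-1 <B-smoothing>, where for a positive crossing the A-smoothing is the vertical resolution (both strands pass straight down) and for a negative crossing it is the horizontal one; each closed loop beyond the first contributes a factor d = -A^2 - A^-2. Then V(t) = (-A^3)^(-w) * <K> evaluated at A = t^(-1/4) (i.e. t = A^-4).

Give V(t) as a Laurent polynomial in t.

Reading the diagram top to bottom ('/'-over between positions i,i+1 = s_i, '\'-over = s_i^-1): braid word = s1 s1 s1 s1 s1 s1 s1 s2^-1 s3.
The presented braid s1 s1 s1 s1 s1 s1 s1 s2^-1 s3 on 4 strands reduces by inverse Markov moves (closure unchanged at each step):
  Destabilize: the word has the form β·s3 where s3 occurs only as the final letter (β ∈ B_3); drop it and the last strand → 3 strands.
  Destabilize: the word has the form β·s2^-1 where s2^-1 occurs only as the final letter (β ∈ B_2); drop it and the last strand → 2 strands.
Reduced to β = s1 s1 s1 s1 s1 s1 s1 on 2 strands, 7 crossings.
Compute on β:
Braid: s1 s1 s1 s1 s1 s1 s1 on 2 strands, 7 crossings.
Writhe w = (#positive) - (#negative) = 7 - 0 = 7.
Enumerate smoothing states for the bracket polynomial. There are 2^7 = 128 states.
Smooth each crossing (0=||, 1=⌣⌢); contribution A^(Σ sign_k(1-2s_k)) * d^(L-1).
Tabulate the states by total A-exponent and number of loops L (A-exp: L × count):
  A^7: L=2 ×1
  A^5: L=1 ×7
  A^3: L=2 ×21
  A^1: L=3 ×35
  A^-1: L=4 ×35
  A^-3: L=5 ×21
  A^-5: L=6 ×7
  A^-7: L=7 ×1
Each group contributes A^e * Σ count * d^(L-1):
Powers of d = -A^2 - A^-2: d^2 = A^4 + 2 + A^-4; d^3 = -A^6 - 3*A^2 - 3*A^-2 - A^-6; d^4 = A^8 + 4*A^4 + 6 + 4*A^-4 + A^-8; d^5 = -A^10 - 5*A^6 - 10*A^2 - 10*A^-2 - 5*A^-6 - A^-10; d^6 = A^12 + 6*A^8 + 15*A^4 + 20 + 15*A^-4 + 6*A^-8 + A^-12.
  A^7 * (d) = -A^9 - A^5
  A^5 * (7) = 7*A^5
  A^3 * (21*d) = -21*A^5 - 21*A
  A^1 * (35*d^2) = 35*A^5 + 70*A + 35*A^-3
  A^-1 * (35*d^3) = -35*A^5 - 105*A - 105*A^-3 - 35*A^-7
  A^-3 * (21*d^4) = 21*A^5 + 84*A + 126*A^-3 + 84*A^-7 + 21*A^-11
  A^-5 * (7*d^5) = -7*A^5 - 35*A - 70*A^-3 - 70*A^-7 - 35*A^-11 - 7*A^-15
  A^-7 * (d^6) = A^5 + 6*A + 15*A^-3 + 20*A^-7 + 15*A^-11 + 6*A^-15 + A^-19
Summing the groups: <K> = -A^9 - A + A^-3 - A^-7 + A^-11 - A^-15 + A^-19
Normalise by the writhe: (-A^3)^(-w) = (-A^3)^(-7) = -A^-21, so f(A) = -A^-21 * <K> = A^-12 + A^-20 - A^-24 + A^-28 - A^-32 + A^-36 - A^-40.
Substitute A = t^(-1/4), i.e. A^e → t^(-e/4): V(t) = -t^10 + t^9 - t^8 + t^7 - t^6 + t^5 + t^3

Answer: -t^10 + t^9 - t^8 + t^7 - t^6 + t^5 + t^3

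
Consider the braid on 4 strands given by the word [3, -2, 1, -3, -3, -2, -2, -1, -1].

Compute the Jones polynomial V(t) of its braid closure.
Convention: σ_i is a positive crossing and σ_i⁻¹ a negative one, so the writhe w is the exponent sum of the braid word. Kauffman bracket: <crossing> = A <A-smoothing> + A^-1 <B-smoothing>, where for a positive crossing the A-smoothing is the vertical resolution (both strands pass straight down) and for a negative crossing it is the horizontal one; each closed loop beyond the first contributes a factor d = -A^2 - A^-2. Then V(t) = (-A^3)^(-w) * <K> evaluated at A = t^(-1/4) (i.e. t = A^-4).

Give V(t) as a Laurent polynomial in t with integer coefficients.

Braid: s3 s2^-1 s1 s3^-1 s3^-1 s2^-1 s2^-1 s1^-1 s1^-1 on 4 strands, 9 crossings.
Writhe w = (#positive) - (#negative) = 2 - 7 = -5.
Computing the Kauffman bracket via state sum. There are 2^9 = 512 states.
For each crossing: s=0 is the vertical smoothing, s=1 horizontal. Crossing k contributes A^(sign_k * (1 - 2*s_k)); loop factor d = -A^2 - A^-2.
Tabulate the states by total A-exponent and number of loops L (A-exp: L × count):
  A^9: L=5 ×1
  A^7: L=4 ×9
  A^5: L=3 ×31, L=5 ×5
  A^3: L=2 ×48, L=4 ×35, L=6 ×1
  A^1: L=1 ×28, L=3 ×86, L=5 ×12
  A^-1: L=2 ×82, L=4 ×43, L=6 ×1
  A^-3: L=1 ×20, L=3 ×58, L=5 ×6
  A^-5: L=2 ×25, L=4 ×11
  A^-7: L=1 ×3, L=3 ×6
  A^-9: L=2 ×1
Each group contributes A^e * Σ count * d^(L-1):
Powers of d = -A^2 - A^-2: d^2 = A^4 + 2 + A^-4; d^3 = -A^6 - 3*A^2 - 3*A^-2 - A^-6; d^4 = A^8 + 4*A^4 + 6 + 4*A^-4 + A^-8; d^5 = -A^10 - 5*A^6 - 10*A^2 - 10*A^-2 - 5*A^-6 - A^-10.
  A^9 * (d^4) = A^17 + 4*A^13 + 6*A^9 + 4*A^5 + A
  A^7 * (9*d^3) = -9*A^13 - 27*A^9 - 27*A^5 - 9*A
  A^5 * (31*d^2 + 5*d^4) = 5*A^13 + 51*A^9 + 92*A^5 + 51*A + 5*A^-3
  A^3 * (48*d + 35*d^3 + d^5) = -A^13 - 40*A^9 - 163*A^5 - 163*A - 40*A^-3 - A^-7
  A^1 * (28 + 86*d^2 + 12*d^4) = 12*A^9 + 134*A^5 + 272*A + 134*A^-3 + 12*A^-7
  A^-1 * (82*d + 43*d^3 + d^5) = -A^9 - 48*A^5 - 221*A - 221*A^-3 - 48*A^-7 - A^-11
  A^-3 * (20 + 58*d^2 + 6*d^4) = 6*A^5 + 82*A + 172*A^-3 + 82*A^-7 + 6*A^-11
  A^-5 * (25*d + 11*d^3) = -11*A - 58*A^-3 - 58*A^-7 - 11*A^-11
  A^-7 * (3 + 6*d^2) = 6*A^-3 + 15*A^-7 + 6*A^-11
  A^-9 * (d) = -A^-7 - A^-11
Summing the groups: <K> = A^17 - A^13 + A^9 - 2*A^5 + 2*A - 2*A^-3 + A^-7 - A^-11
Normalise by the writhe: (-A^3)^(-w) = (-A^3)^(5) = -A^15, so f(A) = -A^15 * <K> = -A^32 + A^28 - A^24 + 2*A^20 - 2*A^16 + 2*A^12 - A^8 + A^4.
Substitute A = t^(-1/4), i.e. A^e → t^(-e/4): V(t) = t^-1 - t^-2 + 2*t^-3 - 2*t^-4 + 2*t^-5 - t^-6 + t^-7 - t^-8

Answer: t^-1 - t^-2 + 2*t^-3 - 2*t^-4 + 2*t^-5 - t^-6 + t^-7 - t^-8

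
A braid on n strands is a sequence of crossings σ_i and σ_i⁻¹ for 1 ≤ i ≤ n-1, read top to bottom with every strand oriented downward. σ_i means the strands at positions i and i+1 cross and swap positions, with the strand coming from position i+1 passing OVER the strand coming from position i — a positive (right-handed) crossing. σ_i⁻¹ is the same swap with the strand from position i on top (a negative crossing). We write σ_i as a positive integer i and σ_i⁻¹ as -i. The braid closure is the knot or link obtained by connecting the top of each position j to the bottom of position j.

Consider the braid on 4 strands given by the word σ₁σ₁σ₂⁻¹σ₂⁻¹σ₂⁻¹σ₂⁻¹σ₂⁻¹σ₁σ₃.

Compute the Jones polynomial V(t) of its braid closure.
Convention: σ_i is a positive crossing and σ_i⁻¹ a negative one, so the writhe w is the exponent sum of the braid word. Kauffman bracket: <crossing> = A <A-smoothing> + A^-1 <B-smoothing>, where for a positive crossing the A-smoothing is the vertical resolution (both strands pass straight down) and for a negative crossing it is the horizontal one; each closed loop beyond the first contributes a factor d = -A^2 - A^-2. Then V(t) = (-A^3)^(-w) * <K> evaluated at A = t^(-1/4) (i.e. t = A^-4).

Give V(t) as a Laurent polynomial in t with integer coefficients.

-t^2 + t - 1 + 3*t^-1 - 2*t^-2 + 3*t^-3 - 2*t^-4 + t^-5 - t^-6

Derivation:
The presented braid s1 s1 s2^-1 s2^-1 s2^-1 s2^-1 s2^-1 s1 s3 on 4 strands reduces by inverse Markov moves (closure unchanged at each step):
  Destabilize: the word has the form β·s3 where s3 occurs only as the final letter (β ∈ B_3); drop it and the last strand → 3 strands.
Reduced to β = s1 s1 s2^-1 s2^-1 s2^-1 s2^-1 s2^-1 s1 on 3 strands, 8 crossings.
Compute on β:
Braid: s1 s1 s2^-1 s2^-1 s2^-1 s2^-1 s2^-1 s1 on 3 strands, 8 crossings.
Writhe w = (#positive) - (#negative) = 3 - 5 = -2.
Computing the Kauffman bracket via state sum. There are 2^8 = 256 states.
Each crossing splits two ways (0=vertical, 1=horizontal). The state's weight is A^(#A-smoothings - #B-smoothings) * d^(loops - 1).
Tabulate the states by total A-exponent and number of loops L (A-exp: L × count):
  A^8: L=6 ×1
  A^6: L=5 ×8
  A^4: L=4 ×25, L=6 ×3
  A^2: L=3 ×40, L=5 ×15, L=7 ×1
  A^0: L=2 ×35, L=4 ×30, L=6 ×5
  A^-2: L=1 ×15, L=3 ×31, L=5 ×10
  A^-4: L=2 ×18, L=4 ×10
  A^-6: L=3 ×8
  A^-8: L=4 ×1
Each group contributes A^e * Σ count * d^(L-1):
Powers of d = -A^2 - A^-2: d^2 = A^4 + 2 + A^-4; d^3 = -A^6 - 3*A^2 - 3*A^-2 - A^-6; d^4 = A^8 + 4*A^4 + 6 + 4*A^-4 + A^-8; d^5 = -A^10 - 5*A^6 - 10*A^2 - 10*A^-2 - 5*A^-6 - A^-10; d^6 = A^12 + 6*A^8 + 15*A^4 + 20 + 15*A^-4 + 6*A^-8 + A^-12.
  A^8 * (d^5) = -A^18 - 5*A^14 - 10*A^10 - 10*A^6 - 5*A^2 - A^-2
  A^6 * (8*d^4) = 8*A^14 + 32*A^10 + 48*A^6 + 32*A^2 + 8*A^-2
  A^4 * (25*d^3 + 3*d^5) = -3*A^14 - 40*A^10 - 105*A^6 - 105*A^2 - 40*A^-2 - 3*A^-6
  A^2 * (40*d^2 + 15*d^4 + d^6) = A^14 + 21*A^10 + 115*A^6 + 190*A^2 + 115*A^-2 + 21*A^-6 + A^-10
  A^0 * (35*d + 30*d^3 + 5*d^5) = -5*A^10 - 55*A^6 - 175*A^2 - 175*A^-2 - 55*A^-6 - 5*A^-10
  A^-2 * (15 + 31*d^2 + 10*d^4) = 10*A^6 + 71*A^2 + 137*A^-2 + 71*A^-6 + 10*A^-10
  A^-4 * (18*d + 10*d^3) = -10*A^2 - 48*A^-2 - 48*A^-6 - 10*A^-10
  A^-6 * (8*d^2) = 8*A^-2 + 16*A^-6 + 8*A^-10
  A^-8 * (d^3) = -A^-2 - 3*A^-6 - 3*A^-10 - A^-14
Summing the groups: <K> = -A^18 + A^14 - 2*A^10 + 3*A^6 - 2*A^2 + 3*A^-2 - A^-6 + A^-10 - A^-14
Normalise by the writhe: (-A^3)^(-w) = (-A^3)^(2) = A^6, so f(A) = A^6 * <K> = -A^24 + A^20 - 2*A^16 + 3*A^12 - 2*A^8 + 3*A^4 - 1 + A^-4 - A^-8.
Substitute A = t^(-1/4), i.e. A^e → t^(-e/4): V(t) = -t^2 + t - 1 + 3*t^-1 - 2*t^-2 + 3*t^-3 - 2*t^-4 + t^-5 - t^-6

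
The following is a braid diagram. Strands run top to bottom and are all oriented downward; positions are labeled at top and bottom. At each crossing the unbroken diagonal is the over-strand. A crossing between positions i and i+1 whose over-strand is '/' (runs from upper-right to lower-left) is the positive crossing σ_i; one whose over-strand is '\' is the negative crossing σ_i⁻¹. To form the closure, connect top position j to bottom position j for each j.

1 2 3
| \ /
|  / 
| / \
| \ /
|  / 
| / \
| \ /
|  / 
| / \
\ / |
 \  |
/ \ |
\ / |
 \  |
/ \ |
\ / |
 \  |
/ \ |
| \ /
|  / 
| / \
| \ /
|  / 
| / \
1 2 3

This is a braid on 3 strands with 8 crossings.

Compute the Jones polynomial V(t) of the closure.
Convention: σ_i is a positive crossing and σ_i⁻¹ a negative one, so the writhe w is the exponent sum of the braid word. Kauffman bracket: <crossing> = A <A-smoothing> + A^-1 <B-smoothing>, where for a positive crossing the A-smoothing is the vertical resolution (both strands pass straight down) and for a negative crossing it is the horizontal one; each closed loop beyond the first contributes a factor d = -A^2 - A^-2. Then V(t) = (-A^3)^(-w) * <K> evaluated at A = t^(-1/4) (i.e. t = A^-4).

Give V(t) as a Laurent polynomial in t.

-t^6 + t^5 - 2*t^4 + 3*t^3 - 2*t^2 + 3*t - 1 + t^-1 - t^-2

Derivation:
Reading the diagram top to bottom ('/'-over between positions i,i+1 = s_i, '\'-over = s_i^-1): braid word = s2 s2 s2 s1^-1 s1^-1 s1^-1 s2 s2.
Braid: s2 s2 s2 s1^-1 s1^-1 s1^-1 s2 s2 on 3 strands, 8 crossings.
Writhe w = (#positive) - (#negative) = 5 - 3 = 2.
Computing the Kauffman bracket via state sum. There are 2^8 = 256 states.
For each crossing: s=0 is the vertical smoothing, s=1 horizontal. Crossing k contributes A^(sign_k * (1 - 2*s_k)); loop factor d = -A^2 - A^-2.
Tabulate the states by total A-exponent and number of loops L (A-exp: L × count):
  A^8: L=4 ×1
  A^6: L=3 ×8
  A^4: L=2 ×18, L=4 ×10
  A^2: L=1 ×15, L=3 ×31, L=5 ×10
  A^0: L=2 ×35, L=4 ×30, L=6 ×5
  A^-2: L=3 ×40, L=5 ×15, L=7 ×1
  A^-4: L=4 ×25, L=6 ×3
  A^-6: L=5 ×8
  A^-8: L=6 ×1
Each group contributes A^e * Σ count * d^(L-1):
Powers of d = -A^2 - A^-2: d^2 = A^4 + 2 + A^-4; d^3 = -A^6 - 3*A^2 - 3*A^-2 - A^-6; d^4 = A^8 + 4*A^4 + 6 + 4*A^-4 + A^-8; d^5 = -A^10 - 5*A^6 - 10*A^2 - 10*A^-2 - 5*A^-6 - A^-10; d^6 = A^12 + 6*A^8 + 15*A^4 + 20 + 15*A^-4 + 6*A^-8 + A^-12.
  A^8 * (d^3) = -A^14 - 3*A^10 - 3*A^6 - A^2
  A^6 * (8*d^2) = 8*A^10 + 16*A^6 + 8*A^2
  A^4 * (18*d + 10*d^3) = -10*A^10 - 48*A^6 - 48*A^2 - 10*A^-2
  A^2 * (15 + 31*d^2 + 10*d^4) = 10*A^10 + 71*A^6 + 137*A^2 + 71*A^-2 + 10*A^-6
  A^0 * (35*d + 30*d^3 + 5*d^5) = -5*A^10 - 55*A^6 - 175*A^2 - 175*A^-2 - 55*A^-6 - 5*A^-10
  A^-2 * (40*d^2 + 15*d^4 + d^6) = A^10 + 21*A^6 + 115*A^2 + 190*A^-2 + 115*A^-6 + 21*A^-10 + A^-14
  A^-4 * (25*d^3 + 3*d^5) = -3*A^6 - 40*A^2 - 105*A^-2 - 105*A^-6 - 40*A^-10 - 3*A^-14
  A^-6 * (8*d^4) = 8*A^2 + 32*A^-2 + 48*A^-6 + 32*A^-10 + 8*A^-14
  A^-8 * (d^5) = -A^2 - 5*A^-2 - 10*A^-6 - 10*A^-10 - 5*A^-14 - A^-18
Summing the groups: <K> = -A^14 + A^10 - A^6 + 3*A^2 - 2*A^-2 + 3*A^-6 - 2*A^-10 + A^-14 - A^-18
Normalise by the writhe: (-A^3)^(-w) = (-A^3)^(-2) = A^-6, so f(A) = A^-6 * <K> = -A^8 + A^4 - 1 + 3*A^-4 - 2*A^-8 + 3*A^-12 - 2*A^-16 + A^-20 - A^-24.
Substitute A = t^(-1/4), i.e. A^e → t^(-e/4): V(t) = -t^6 + t^5 - 2*t^4 + 3*t^3 - 2*t^2 + 3*t - 1 + t^-1 - t^-2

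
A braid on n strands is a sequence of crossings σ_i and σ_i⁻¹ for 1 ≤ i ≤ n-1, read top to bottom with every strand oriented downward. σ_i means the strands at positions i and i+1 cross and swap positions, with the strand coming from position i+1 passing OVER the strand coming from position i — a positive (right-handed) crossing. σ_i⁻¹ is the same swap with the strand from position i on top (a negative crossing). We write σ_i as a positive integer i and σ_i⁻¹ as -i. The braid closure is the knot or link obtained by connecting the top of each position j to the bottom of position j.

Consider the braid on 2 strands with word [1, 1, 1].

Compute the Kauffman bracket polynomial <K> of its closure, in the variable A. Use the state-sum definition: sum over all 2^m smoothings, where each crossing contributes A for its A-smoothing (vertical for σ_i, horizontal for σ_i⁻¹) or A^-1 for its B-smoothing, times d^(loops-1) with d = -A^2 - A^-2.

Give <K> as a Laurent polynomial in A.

-A^5 - A^-3 + A^-7

Derivation:
Braid: s1 s1 s1 on 2 strands, 3 crossings.
Writhe w = (#positive) - (#negative) = 3 - 0 = 3.
State-sum expansion of <K>. There are 2^3 = 8 states.
Each crossing splits two ways (0=vertical, 1=horizontal). The state's weight is A^(#A-smoothings - #B-smoothings) * d^(loops - 1).
  state 000: A-exp=+3, loops=2, term = A^3 * d^1
  state 001: A-exp=+1, loops=1, term = A^1 * d^0
  state 010: A-exp=+1, loops=1, term = A^1 * d^0
  state 011: A-exp=-1, loops=2, term = A^-1 * d^1
  state 100: A-exp=+1, loops=1, term = A^1 * d^0
  state 101: A-exp=-1, loops=2, term = A^-1 * d^1
  state 110: A-exp=-1, loops=2, term = A^-1 * d^1
  state 111: A-exp=-3, loops=3, term = A^-3 * d^2
Collect the terms by A-exponent (count of states per loop number):
Powers of d = -A^2 - A^-2: d^2 = A^4 + 2 + A^-4.
  A^3 * (d) = -A^5 - A
  A^1 * (3) = 3*A
  A^-1 * (3*d) = -3*A - 3*A^-3
  A^-3 * (d^2) = A + 2*A^-3 + A^-7
Summing the groups: <K> = -A^5 - A^-3 + A^-7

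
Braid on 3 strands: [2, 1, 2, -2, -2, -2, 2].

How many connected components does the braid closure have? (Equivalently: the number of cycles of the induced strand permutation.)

Track the strand permutation on 3 strands, starting from identity.
  step 1: s2 swaps positions 2,3 -> [1 3 2]
  step 2: s1 swaps positions 1,2 -> [3 1 2]
  step 3: s2 swaps positions 2,3 -> [3 2 1]
  step 4: s2^-1 swaps positions 2,3 -> [3 1 2]
  step 5: s2^-1 swaps positions 2,3 -> [3 2 1]
  step 6: s2^-1 swaps positions 2,3 -> [3 1 2]
  step 7: s2 swaps positions 2,3 -> [3 2 1]
Final permutation (position -> original strand): [3 2 1]
Closure components = cycle count of this permutation = 2.

Answer: 2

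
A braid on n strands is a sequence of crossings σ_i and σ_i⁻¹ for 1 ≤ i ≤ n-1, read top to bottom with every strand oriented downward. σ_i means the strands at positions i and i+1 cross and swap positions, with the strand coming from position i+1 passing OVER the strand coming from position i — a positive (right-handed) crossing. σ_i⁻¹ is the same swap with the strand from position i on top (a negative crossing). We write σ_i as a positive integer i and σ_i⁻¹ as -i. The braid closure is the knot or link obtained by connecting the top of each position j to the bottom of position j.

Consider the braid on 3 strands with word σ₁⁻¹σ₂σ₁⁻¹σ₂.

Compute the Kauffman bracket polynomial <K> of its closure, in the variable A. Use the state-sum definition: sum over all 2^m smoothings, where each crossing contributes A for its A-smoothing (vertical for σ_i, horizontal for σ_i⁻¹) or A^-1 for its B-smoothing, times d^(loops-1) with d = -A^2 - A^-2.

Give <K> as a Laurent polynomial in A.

A^8 - A^4 + 1 - A^-4 + A^-8

Derivation:
Braid: s1^-1 s2 s1^-1 s2 on 3 strands, 4 crossings.
Writhe w = (#positive) - (#negative) = 2 - 2 = 0.
Enumerate smoothing states for the bracket polynomial. There are 2^4 = 16 states.
For each crossing: s=0 is the vertical smoothing, s=1 horizontal. Crossing k contributes A^(sign_k * (1 - 2*s_k)); loop factor d = -A^2 - A^-2.
  state 0000: A-exp=+0, loops=3, term = A^0 * d^2
  state 0001: A-exp=-2, loops=2, term = A^-2 * d^1
  state 0010: A-exp=+2, loops=2, term = A^2 * d^1
  state 0011: A-exp=+0, loops=1, term = A^0 * d^0
  state 0100: A-exp=-2, loops=2, term = A^-2 * d^1
  state 0101: A-exp=-4, loops=3, term = A^-4 * d^2
  state 0110: A-exp=+0, loops=1, term = A^0 * d^0
  state 0111: A-exp=-2, loops=2, term = A^-2 * d^1
  state 1000: A-exp=+2, loops=2, term = A^2 * d^1
  state 1001: A-exp=+0, loops=1, term = A^0 * d^0
  state 1010: A-exp=+4, loops=3, term = A^4 * d^2
  state 1011: A-exp=+2, loops=2, term = A^2 * d^1
  state 1100: A-exp=+0, loops=1, term = A^0 * d^0
  state 1101: A-exp=-2, loops=2, term = A^-2 * d^1
  state 1110: A-exp=+2, loops=2, term = A^2 * d^1
  state 1111: A-exp=+0, loops=1, term = A^0 * d^0
Collect the terms by A-exponent (count of states per loop number):
Powers of d = -A^2 - A^-2: d^2 = A^4 + 2 + A^-4.
  A^4 * (d^2) = A^8 + 2*A^4 + 1
  A^2 * (4*d) = -4*A^4 - 4
  A^0 * (5 + d^2) = A^4 + 7 + A^-4
  A^-2 * (4*d) = -4 - 4*A^-4
  A^-4 * (d^2) = 1 + 2*A^-4 + A^-8
Summing the groups: <K> = A^8 - A^4 + 1 - A^-4 + A^-8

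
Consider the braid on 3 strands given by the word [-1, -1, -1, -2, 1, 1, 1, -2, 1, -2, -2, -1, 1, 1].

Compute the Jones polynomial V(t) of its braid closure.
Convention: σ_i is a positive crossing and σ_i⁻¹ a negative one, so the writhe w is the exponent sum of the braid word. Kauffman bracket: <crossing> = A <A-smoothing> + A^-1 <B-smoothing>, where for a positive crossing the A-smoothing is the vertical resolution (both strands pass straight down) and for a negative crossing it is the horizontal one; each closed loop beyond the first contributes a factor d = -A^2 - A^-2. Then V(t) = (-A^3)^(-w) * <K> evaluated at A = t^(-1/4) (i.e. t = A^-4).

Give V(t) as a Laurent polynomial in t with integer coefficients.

t^2 - 2*t + 3 - 3*t^-1 + 4*t^-2 - 3*t^-3 + 2*t^-4 - 2*t^-5 + t^-6

Derivation:
The presented braid s1^-1 s1^-1 s1^-1 s2^-1 s1 s1 s1 s2^-1 s1 s2^-1 s2^-1 s1^-1 s1 s1 on 3 strands reduces by inverse Markov moves (closure unchanged at each step):
  Deconjugate: the word is γ·β·γ⁻¹ with γ = s1^-1 s1^-1 (prefix) and γ⁻¹ = s1 s1 (suffix); strip both.
Reduced to β = s1^-1 s2^-1 s1 s1 s1 s2^-1 s1 s2^-1 s2^-1 s1^-1 on 3 strands, 10 crossings.
Compute on β:
Braid: s1^-1 s2^-1 s1 s1 s1 s2^-1 s1 s2^-1 s2^-1 s1^-1 on 3 strands, 10 crossings.
Writhe w = (#positive) - (#negative) = 4 - 6 = -2.
Computing the Kauffman bracket via state sum. There are 2^10 = 1024 states.
For each crossing: s=0 is the vertical smoothing, s=1 horizontal. Crossing k contributes A^(sign_k * (1 - 2*s_k)); loop factor d = -A^2 - A^-2.
Tabulate the states by total A-exponent and number of loops L (A-exp: L × count):
  A^10: L=5 ×1
  A^8: L=4 ×10
  A^6: L=3 ×38, L=5 ×7
  A^4: L=2 ×67, L=4 ×49, L=6 ×4
  A^2: L=1 ×46, L=3 ×130, L=5 ×33, L=7 ×1
  A^0: L=2 ×131, L=4 ×110, L=6 ×11
  A^-2: L=1 ×25, L=3 ×133, L=5 ×51, L=7 ×1
  A^-4: L=2 ×37, L=4 ×72, L=6 ×11
  A^-6: L=3 ×25, L=5 ×19, L=7 ×1
  A^-8: L=4 ×8, L=6 ×2
  A^-10: L=5 ×1
Each group contributes A^e * Σ count * d^(L-1):
Powers of d = -A^2 - A^-2: d^2 = A^4 + 2 + A^-4; d^3 = -A^6 - 3*A^2 - 3*A^-2 - A^-6; d^4 = A^8 + 4*A^4 + 6 + 4*A^-4 + A^-8; d^5 = -A^10 - 5*A^6 - 10*A^2 - 10*A^-2 - 5*A^-6 - A^-10; d^6 = A^12 + 6*A^8 + 15*A^4 + 20 + 15*A^-4 + 6*A^-8 + A^-12.
  A^10 * (d^4) = A^18 + 4*A^14 + 6*A^10 + 4*A^6 + A^2
  A^8 * (10*d^3) = -10*A^14 - 30*A^10 - 30*A^6 - 10*A^2
  A^6 * (38*d^2 + 7*d^4) = 7*A^14 + 66*A^10 + 118*A^6 + 66*A^2 + 7*A^-2
  A^4 * (67*d + 49*d^3 + 4*d^5) = -4*A^14 - 69*A^10 - 254*A^6 - 254*A^2 - 69*A^-2 - 4*A^-6
  A^2 * (46 + 130*d^2 + 33*d^4 + d^6) = A^14 + 39*A^10 + 277*A^6 + 524*A^2 + 277*A^-2 + 39*A^-6 + A^-10
  A^0 * (131*d + 110*d^3 + 11*d^5) = -11*A^10 - 165*A^6 - 571*A^2 - 571*A^-2 - 165*A^-6 - 11*A^-10
  A^-2 * (25 + 133*d^2 + 51*d^4 + d^6) = A^10 + 57*A^6 + 352*A^2 + 617*A^-2 + 352*A^-6 + 57*A^-10 + A^-14
  A^-4 * (37*d + 72*d^3 + 11*d^5) = -11*A^6 - 127*A^2 - 363*A^-2 - 363*A^-6 - 127*A^-10 - 11*A^-14
  A^-6 * (25*d^2 + 19*d^4 + d^6) = A^6 + 25*A^2 + 116*A^-2 + 184*A^-6 + 116*A^-10 + 25*A^-14 + A^-18
  A^-8 * (8*d^3 + 2*d^5) = -2*A^2 - 18*A^-2 - 44*A^-6 - 44*A^-10 - 18*A^-14 - 2*A^-18
  A^-10 * (d^4) = A^-2 + 4*A^-6 + 6*A^-10 + 4*A^-14 + A^-18
Summing the groups: <K> = A^18 - 2*A^14 + 2*A^10 - 3*A^6 + 4*A^2 - 3*A^-2 + 3*A^-6 - 2*A^-10 + A^-14
Normalise by the writhe: (-A^3)^(-w) = (-A^3)^(2) = A^6, so f(A) = A^6 * <K> = A^24 - 2*A^20 + 2*A^16 - 3*A^12 + 4*A^8 - 3*A^4 + 3 - 2*A^-4 + A^-8.
Substitute A = t^(-1/4), i.e. A^e → t^(-e/4): V(t) = t^2 - 2*t + 3 - 3*t^-1 + 4*t^-2 - 3*t^-3 + 2*t^-4 - 2*t^-5 + t^-6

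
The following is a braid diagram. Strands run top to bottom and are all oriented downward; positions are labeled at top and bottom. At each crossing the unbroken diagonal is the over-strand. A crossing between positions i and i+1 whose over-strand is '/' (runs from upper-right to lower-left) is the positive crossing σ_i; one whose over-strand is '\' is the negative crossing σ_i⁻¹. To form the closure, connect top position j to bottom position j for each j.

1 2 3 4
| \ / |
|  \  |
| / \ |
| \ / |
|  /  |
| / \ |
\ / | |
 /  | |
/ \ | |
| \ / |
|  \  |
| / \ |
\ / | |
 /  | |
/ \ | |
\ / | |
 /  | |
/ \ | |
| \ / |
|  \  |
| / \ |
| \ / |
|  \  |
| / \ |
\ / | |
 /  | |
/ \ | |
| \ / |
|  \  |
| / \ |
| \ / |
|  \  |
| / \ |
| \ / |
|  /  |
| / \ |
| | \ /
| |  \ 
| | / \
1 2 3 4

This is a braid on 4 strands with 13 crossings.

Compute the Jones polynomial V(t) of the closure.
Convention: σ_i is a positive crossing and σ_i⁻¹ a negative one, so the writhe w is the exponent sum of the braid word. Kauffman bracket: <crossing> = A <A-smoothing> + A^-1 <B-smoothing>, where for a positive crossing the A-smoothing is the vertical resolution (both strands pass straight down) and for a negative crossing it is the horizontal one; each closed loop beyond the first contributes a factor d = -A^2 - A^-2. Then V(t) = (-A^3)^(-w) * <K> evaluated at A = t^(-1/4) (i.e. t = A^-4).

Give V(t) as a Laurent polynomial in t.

Reading the diagram top to bottom ('/'-over between positions i,i+1 = s_i, '\'-over = s_i^-1): braid word = s2^-1 s2 s1 s2^-1 s1 s1 s2^-1 s2^-1 s1 s2^-1 s2^-1 s2 s3^-1.
The presented braid s2^-1 s2 s1 s2^-1 s1 s1 s2^-1 s2^-1 s1 s2^-1 s2^-1 s2 s3^-1 on 4 strands reduces by inverse Markov moves (closure unchanged at each step):
  Destabilize: the word has the form β·s3^-1 where s3^-1 occurs only as the final letter (β ∈ B_3); drop it and the last strand → 3 strands.
  Deconjugate: the word is γ·β·γ⁻¹ with γ = s2^-1 s2 (prefix) and γ⁻¹ = s2^-1 s2 (suffix); strip both.
Reduced to β = s1 s2^-1 s1 s1 s2^-1 s2^-1 s1 s2^-1 on 3 strands, 8 crossings.
Compute on β:
Braid: s1 s2^-1 s1 s1 s2^-1 s2^-1 s1 s2^-1 on 3 strands, 8 crossings.
Writhe w = (#positive) - (#negative) = 4 - 4 = 0.
Computing the Kauffman bracket via state sum. There are 2^8 = 256 states.
Smooth each crossing (0=||, 1=⌣⌢); contribution A^(Σ sign_k(1-2s_k)) * d^(L-1).
Tabulate the states by total A-exponent and number of loops L (A-exp: L × count):
  A^8: L=5 ×1
  A^6: L=4 ×8
  A^4: L=3 ×27, L=5 ×1
  A^2: L=2 ×47, L=4 ×9
  A^0: L=1 ×37, L=3 ×32, L=5 ×1
  A^-2: L=2 ×47, L=4 ×9
  A^-4: L=3 ×27, L=5 ×1
  A^-6: L=4 ×8
  A^-8: L=5 ×1
Each group contributes A^e * Σ count * d^(L-1):
Powers of d = -A^2 - A^-2: d^2 = A^4 + 2 + A^-4; d^3 = -A^6 - 3*A^2 - 3*A^-2 - A^-6; d^4 = A^8 + 4*A^4 + 6 + 4*A^-4 + A^-8.
  A^8 * (d^4) = A^16 + 4*A^12 + 6*A^8 + 4*A^4 + 1
  A^6 * (8*d^3) = -8*A^12 - 24*A^8 - 24*A^4 - 8
  A^4 * (27*d^2 + d^4) = A^12 + 31*A^8 + 60*A^4 + 31 + A^-4
  A^2 * (47*d + 9*d^3) = -9*A^8 - 74*A^4 - 74 - 9*A^-4
  A^0 * (37 + 32*d^2 + d^4) = A^8 + 36*A^4 + 107 + 36*A^-4 + A^-8
  A^-2 * (47*d + 9*d^3) = -9*A^4 - 74 - 74*A^-4 - 9*A^-8
  A^-4 * (27*d^2 + d^4) = A^4 + 31 + 60*A^-4 + 31*A^-8 + A^-12
  A^-6 * (8*d^3) = -8 - 24*A^-4 - 24*A^-8 - 8*A^-12
  A^-8 * (d^4) = 1 + 4*A^-4 + 6*A^-8 + 4*A^-12 + A^-16
Summing the groups: <K> = A^16 - 3*A^12 + 5*A^8 - 6*A^4 + 7 - 6*A^-4 + 5*A^-8 - 3*A^-12 + A^-16
Normalise by the writhe: (-A^3)^(-w) = (-A^3)^(0) = 1, so f(A) = 1 * <K> = A^16 - 3*A^12 + 5*A^8 - 6*A^4 + 7 - 6*A^-4 + 5*A^-8 - 3*A^-12 + A^-16.
Substitute A = t^(-1/4), i.e. A^e → t^(-e/4): V(t) = t^4 - 3*t^3 + 5*t^2 - 6*t + 7 - 6*t^-1 + 5*t^-2 - 3*t^-3 + t^-4

Answer: t^4 - 3*t^3 + 5*t^2 - 6*t + 7 - 6*t^-1 + 5*t^-2 - 3*t^-3 + t^-4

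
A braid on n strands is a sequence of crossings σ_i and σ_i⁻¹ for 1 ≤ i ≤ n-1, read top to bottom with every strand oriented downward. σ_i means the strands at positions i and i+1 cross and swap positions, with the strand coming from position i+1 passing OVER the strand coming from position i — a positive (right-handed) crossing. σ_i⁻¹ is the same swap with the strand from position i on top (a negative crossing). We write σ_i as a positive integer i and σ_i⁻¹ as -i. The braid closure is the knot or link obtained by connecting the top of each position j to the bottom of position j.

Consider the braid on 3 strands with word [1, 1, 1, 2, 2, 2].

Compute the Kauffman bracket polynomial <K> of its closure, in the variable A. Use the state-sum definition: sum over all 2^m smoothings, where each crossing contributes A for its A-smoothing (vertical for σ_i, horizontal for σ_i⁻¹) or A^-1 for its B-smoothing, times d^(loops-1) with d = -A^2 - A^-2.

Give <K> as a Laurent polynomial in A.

Braid: s1 s1 s1 s2 s2 s2 on 3 strands, 6 crossings.
Writhe w = (#positive) - (#negative) = 6 - 0 = 6.
State-sum expansion of <K>. There are 2^6 = 64 states.
Smooth each crossing (0=||, 1=⌣⌢); contribution A^(Σ sign_k(1-2s_k)) * d^(L-1).
Tabulate the states by total A-exponent and number of loops L (A-exp: L × count):
  A^6: L=3 ×1
  A^4: L=2 ×6
  A^2: L=1 ×9, L=3 ×6
  A^0: L=2 ×18, L=4 ×2
  A^-2: L=3 ×15
  A^-4: L=4 ×6
  A^-6: L=5 ×1
Each group contributes A^e * Σ count * d^(L-1):
Powers of d = -A^2 - A^-2: d^2 = A^4 + 2 + A^-4; d^3 = -A^6 - 3*A^2 - 3*A^-2 - A^-6; d^4 = A^8 + 4*A^4 + 6 + 4*A^-4 + A^-8.
  A^6 * (d^2) = A^10 + 2*A^6 + A^2
  A^4 * (6*d) = -6*A^6 - 6*A^2
  A^2 * (9 + 6*d^2) = 6*A^6 + 21*A^2 + 6*A^-2
  A^0 * (18*d + 2*d^3) = -2*A^6 - 24*A^2 - 24*A^-2 - 2*A^-6
  A^-2 * (15*d^2) = 15*A^2 + 30*A^-2 + 15*A^-6
  A^-4 * (6*d^3) = -6*A^2 - 18*A^-2 - 18*A^-6 - 6*A^-10
  A^-6 * (d^4) = A^2 + 4*A^-2 + 6*A^-6 + 4*A^-10 + A^-14
Summing the groups: <K> = A^10 + 2*A^2 - 2*A^-2 + A^-6 - 2*A^-10 + A^-14

Answer: A^10 + 2*A^2 - 2*A^-2 + A^-6 - 2*A^-10 + A^-14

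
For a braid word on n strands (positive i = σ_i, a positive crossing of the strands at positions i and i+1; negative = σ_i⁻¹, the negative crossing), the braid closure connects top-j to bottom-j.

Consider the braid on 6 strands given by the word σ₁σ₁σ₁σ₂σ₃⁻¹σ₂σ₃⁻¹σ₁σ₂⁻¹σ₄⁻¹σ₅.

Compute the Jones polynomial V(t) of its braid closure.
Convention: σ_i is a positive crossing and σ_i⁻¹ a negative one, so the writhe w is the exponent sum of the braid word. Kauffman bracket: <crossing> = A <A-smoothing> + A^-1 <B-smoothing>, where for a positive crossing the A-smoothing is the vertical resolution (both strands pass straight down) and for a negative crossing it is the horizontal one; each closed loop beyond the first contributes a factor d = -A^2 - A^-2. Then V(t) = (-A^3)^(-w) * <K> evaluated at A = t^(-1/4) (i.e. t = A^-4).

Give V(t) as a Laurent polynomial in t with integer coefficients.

The presented braid s1 s1 s1 s2 s3^-1 s2 s3^-1 s1 s2^-1 s4^-1 s5 on 6 strands reduces by inverse Markov moves (closure unchanged at each step):
  Destabilize: the word has the form β·s5 where s5 occurs only as the final letter (β ∈ B_5); drop it and the last strand → 5 strands.
  Destabilize: the word has the form β·s4^-1 where s4^-1 occurs only as the final letter (β ∈ B_4); drop it and the last strand → 4 strands.
Reduced to β = s1 s1 s1 s2 s3^-1 s2 s3^-1 s1 s2^-1 on 4 strands, 9 crossings.
Compute on β:
Braid: s1 s1 s1 s2 s3^-1 s2 s3^-1 s1 s2^-1 on 4 strands, 9 crossings.
Writhe w = (#positive) - (#negative) = 6 - 3 = 3.
Enumerate smoothing states for the bracket polynomial. There are 2^9 = 512 states.
Smooth each crossing (0=||, 1=⌣⌢); contribution A^(Σ sign_k(1-2s_k)) * d^(L-1).
Tabulate the states by total A-exponent and number of loops L (A-exp: L × count):
  A^9: L=3 ×1
  A^7: L=2 ×7, L=4 ×2
  A^5: L=1 ×12, L=3 ×24
  A^3: L=2 ×66, L=4 ×18
  A^1: L=1 ×35, L=3 ×84, L=5 ×7
  A^-1: L=2 ×73, L=4 ×52, L=6 ×1
  A^-3: L=3 ×68, L=5 ×16
  A^-5: L=4 ×34, L=6 ×2
  A^-7: L=5 ×9
  A^-9: L=6 ×1
Each group contributes A^e * Σ count * d^(L-1):
Powers of d = -A^2 - A^-2: d^2 = A^4 + 2 + A^-4; d^3 = -A^6 - 3*A^2 - 3*A^-2 - A^-6; d^4 = A^8 + 4*A^4 + 6 + 4*A^-4 + A^-8; d^5 = -A^10 - 5*A^6 - 10*A^2 - 10*A^-2 - 5*A^-6 - A^-10.
  A^9 * (d^2) = A^13 + 2*A^9 + A^5
  A^7 * (7*d + 2*d^3) = -2*A^13 - 13*A^9 - 13*A^5 - 2*A
  A^5 * (12 + 24*d^2) = 24*A^9 + 60*A^5 + 24*A
  A^3 * (66*d + 18*d^3) = -18*A^9 - 120*A^5 - 120*A - 18*A^-3
  A^1 * (35 + 84*d^2 + 7*d^4) = 7*A^9 + 112*A^5 + 245*A + 112*A^-3 + 7*A^-7
  A^-1 * (73*d + 52*d^3 + d^5) = -A^9 - 57*A^5 - 239*A - 239*A^-3 - 57*A^-7 - A^-11
  A^-3 * (68*d^2 + 16*d^4) = 16*A^5 + 132*A + 232*A^-3 + 132*A^-7 + 16*A^-11
  A^-5 * (34*d^3 + 2*d^5) = -2*A^5 - 44*A - 122*A^-3 - 122*A^-7 - 44*A^-11 - 2*A^-15
  A^-7 * (9*d^4) = 9*A + 36*A^-3 + 54*A^-7 + 36*A^-11 + 9*A^-15
  A^-9 * (d^5) = -A - 5*A^-3 - 10*A^-7 - 10*A^-11 - 5*A^-15 - A^-19
Summing the groups: <K> = -A^13 + A^9 - 3*A^5 + 4*A - 4*A^-3 + 4*A^-7 - 3*A^-11 + 2*A^-15 - A^-19
Normalise by the writhe: (-A^3)^(-w) = (-A^3)^(-3) = -A^-9, so f(A) = -A^-9 * <K> = A^4 - 1 + 3*A^-4 - 4*A^-8 + 4*A^-12 - 4*A^-16 + 3*A^-20 - 2*A^-24 + A^-28.
Substitute A = t^(-1/4), i.e. A^e → t^(-e/4): V(t) = t^7 - 2*t^6 + 3*t^5 - 4*t^4 + 4*t^3 - 4*t^2 + 3*t - 1 + t^-1

Answer: t^7 - 2*t^6 + 3*t^5 - 4*t^4 + 4*t^3 - 4*t^2 + 3*t - 1 + t^-1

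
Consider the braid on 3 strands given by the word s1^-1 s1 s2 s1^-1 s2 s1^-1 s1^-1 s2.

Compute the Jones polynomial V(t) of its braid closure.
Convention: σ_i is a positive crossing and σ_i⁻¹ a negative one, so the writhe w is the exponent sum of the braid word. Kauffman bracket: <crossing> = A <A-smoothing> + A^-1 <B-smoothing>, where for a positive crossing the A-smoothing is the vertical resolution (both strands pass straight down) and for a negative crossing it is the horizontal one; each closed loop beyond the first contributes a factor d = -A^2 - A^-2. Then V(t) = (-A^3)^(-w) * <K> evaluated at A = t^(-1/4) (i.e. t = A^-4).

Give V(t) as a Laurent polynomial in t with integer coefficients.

First cancel adjacent σ_i σ_i⁻¹ pairs (Reidemeister II — same braid, same closure): s1^-1 s1 s2 s1^-1 s2 s1^-1 s1^-1 s2 → s2 s1^-1 s2 s1^-1 s1^-1 s2.
Braid: s2 s1^-1 s2 s1^-1 s1^-1 s2 on 3 strands, 6 crossings.
Writhe w = (#positive) - (#negative) = 3 - 3 = 0.
State-sum expansion of <K>. There are 2^6 = 64 states.
Each crossing splits two ways (0=vertical, 1=horizontal). The state's weight is A^(#A-smoothings - #B-smoothings) * d^(loops - 1).
Tabulate the states by total A-exponent and number of loops L (A-exp: L × count):
  A^6: L=4 ×1
  A^4: L=3 ×6
  A^2: L=2 ×14, L=4 ×1
  A^0: L=1 ×13, L=3 ×7
  A^-2: L=2 ×14, L=4 ×1
  A^-4: L=3 ×6
  A^-6: L=4 ×1
Each group contributes A^e * Σ count * d^(L-1):
Powers of d = -A^2 - A^-2: d^2 = A^4 + 2 + A^-4; d^3 = -A^6 - 3*A^2 - 3*A^-2 - A^-6.
  A^6 * (d^3) = -A^12 - 3*A^8 - 3*A^4 - 1
  A^4 * (6*d^2) = 6*A^8 + 12*A^4 + 6
  A^2 * (14*d + d^3) = -A^8 - 17*A^4 - 17 - A^-4
  A^0 * (13 + 7*d^2) = 7*A^4 + 27 + 7*A^-4
  A^-2 * (14*d + d^3) = -A^4 - 17 - 17*A^-4 - A^-8
  A^-4 * (6*d^2) = 6 + 12*A^-4 + 6*A^-8
  A^-6 * (d^3) = -1 - 3*A^-4 - 3*A^-8 - A^-12
Summing the groups: <K> = -A^12 + 2*A^8 - 2*A^4 + 3 - 2*A^-4 + 2*A^-8 - A^-12
Normalise by the writhe: (-A^3)^(-w) = (-A^3)^(0) = 1, so f(A) = 1 * <K> = -A^12 + 2*A^8 - 2*A^4 + 3 - 2*A^-4 + 2*A^-8 - A^-12.
Substitute A = t^(-1/4), i.e. A^e → t^(-e/4): V(t) = -t^3 + 2*t^2 - 2*t + 3 - 2*t^-1 + 2*t^-2 - t^-3

Answer: -t^3 + 2*t^2 - 2*t + 3 - 2*t^-1 + 2*t^-2 - t^-3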